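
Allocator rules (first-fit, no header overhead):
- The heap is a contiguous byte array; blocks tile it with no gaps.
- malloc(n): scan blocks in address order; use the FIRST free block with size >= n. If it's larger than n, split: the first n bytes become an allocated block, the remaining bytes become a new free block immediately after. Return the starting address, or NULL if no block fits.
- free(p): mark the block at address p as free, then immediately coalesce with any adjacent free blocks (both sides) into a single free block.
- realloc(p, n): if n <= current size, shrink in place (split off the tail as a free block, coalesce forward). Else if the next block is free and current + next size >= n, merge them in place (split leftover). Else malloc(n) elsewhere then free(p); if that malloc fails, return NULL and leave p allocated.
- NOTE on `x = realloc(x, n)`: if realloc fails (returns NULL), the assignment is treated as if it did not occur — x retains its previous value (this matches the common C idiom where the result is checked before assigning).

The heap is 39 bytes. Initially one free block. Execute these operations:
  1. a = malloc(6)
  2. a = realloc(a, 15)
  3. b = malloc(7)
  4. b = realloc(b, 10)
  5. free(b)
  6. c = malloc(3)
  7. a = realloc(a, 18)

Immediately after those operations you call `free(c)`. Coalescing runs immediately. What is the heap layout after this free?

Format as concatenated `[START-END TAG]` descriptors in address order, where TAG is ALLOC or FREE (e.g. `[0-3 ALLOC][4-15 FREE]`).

Op 1: a = malloc(6) -> a = 0; heap: [0-5 ALLOC][6-38 FREE]
Op 2: a = realloc(a, 15) -> a = 0; heap: [0-14 ALLOC][15-38 FREE]
Op 3: b = malloc(7) -> b = 15; heap: [0-14 ALLOC][15-21 ALLOC][22-38 FREE]
Op 4: b = realloc(b, 10) -> b = 15; heap: [0-14 ALLOC][15-24 ALLOC][25-38 FREE]
Op 5: free(b) -> (freed b); heap: [0-14 ALLOC][15-38 FREE]
Op 6: c = malloc(3) -> c = 15; heap: [0-14 ALLOC][15-17 ALLOC][18-38 FREE]
Op 7: a = realloc(a, 18) -> a = 18; heap: [0-14 FREE][15-17 ALLOC][18-35 ALLOC][36-38 FREE]
free(c): c = 15 -> block [15-17 ALLOC]; mark free, coalesce with adjacent free neighbors -> [0-17 FREE][18-35 ALLOC][36-38 FREE]

Answer: [0-17 FREE][18-35 ALLOC][36-38 FREE]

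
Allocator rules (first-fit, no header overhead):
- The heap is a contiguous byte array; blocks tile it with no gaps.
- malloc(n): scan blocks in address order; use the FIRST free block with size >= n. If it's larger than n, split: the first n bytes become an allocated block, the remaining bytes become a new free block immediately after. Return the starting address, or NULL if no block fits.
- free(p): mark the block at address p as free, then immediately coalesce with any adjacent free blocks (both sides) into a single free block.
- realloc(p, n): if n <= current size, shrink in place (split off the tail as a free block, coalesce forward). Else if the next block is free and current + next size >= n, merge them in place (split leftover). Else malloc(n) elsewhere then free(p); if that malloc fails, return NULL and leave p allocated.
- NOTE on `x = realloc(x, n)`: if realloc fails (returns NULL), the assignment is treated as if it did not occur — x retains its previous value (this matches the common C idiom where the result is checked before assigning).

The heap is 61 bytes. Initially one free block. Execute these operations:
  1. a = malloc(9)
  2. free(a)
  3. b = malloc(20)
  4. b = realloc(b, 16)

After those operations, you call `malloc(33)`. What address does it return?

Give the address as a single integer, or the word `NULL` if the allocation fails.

Op 1: a = malloc(9) -> a = 0; heap: [0-8 ALLOC][9-60 FREE]
Op 2: free(a) -> (freed a); heap: [0-60 FREE]
Op 3: b = malloc(20) -> b = 0; heap: [0-19 ALLOC][20-60 FREE]
Op 4: b = realloc(b, 16) -> b = 0; heap: [0-15 ALLOC][16-60 FREE]
malloc(33): first-fit scan over [0-15 ALLOC][16-60 FREE] -> 16

Answer: 16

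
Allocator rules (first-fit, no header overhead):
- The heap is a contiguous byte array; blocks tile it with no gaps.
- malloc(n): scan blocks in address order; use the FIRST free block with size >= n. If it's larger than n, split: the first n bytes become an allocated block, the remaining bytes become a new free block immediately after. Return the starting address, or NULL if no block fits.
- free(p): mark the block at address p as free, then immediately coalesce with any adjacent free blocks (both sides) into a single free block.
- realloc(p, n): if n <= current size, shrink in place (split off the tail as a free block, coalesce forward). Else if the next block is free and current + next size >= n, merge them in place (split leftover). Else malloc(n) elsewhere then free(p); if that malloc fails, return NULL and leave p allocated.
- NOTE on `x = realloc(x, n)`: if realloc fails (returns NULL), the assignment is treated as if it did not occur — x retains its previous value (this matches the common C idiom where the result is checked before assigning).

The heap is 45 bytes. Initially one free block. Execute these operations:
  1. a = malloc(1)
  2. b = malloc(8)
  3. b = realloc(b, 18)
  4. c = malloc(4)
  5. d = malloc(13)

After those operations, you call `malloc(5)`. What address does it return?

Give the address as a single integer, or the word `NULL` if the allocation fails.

Answer: 36

Derivation:
Op 1: a = malloc(1) -> a = 0; heap: [0-0 ALLOC][1-44 FREE]
Op 2: b = malloc(8) -> b = 1; heap: [0-0 ALLOC][1-8 ALLOC][9-44 FREE]
Op 3: b = realloc(b, 18) -> b = 1; heap: [0-0 ALLOC][1-18 ALLOC][19-44 FREE]
Op 4: c = malloc(4) -> c = 19; heap: [0-0 ALLOC][1-18 ALLOC][19-22 ALLOC][23-44 FREE]
Op 5: d = malloc(13) -> d = 23; heap: [0-0 ALLOC][1-18 ALLOC][19-22 ALLOC][23-35 ALLOC][36-44 FREE]
malloc(5): first-fit scan over [0-0 ALLOC][1-18 ALLOC][19-22 ALLOC][23-35 ALLOC][36-44 FREE] -> 36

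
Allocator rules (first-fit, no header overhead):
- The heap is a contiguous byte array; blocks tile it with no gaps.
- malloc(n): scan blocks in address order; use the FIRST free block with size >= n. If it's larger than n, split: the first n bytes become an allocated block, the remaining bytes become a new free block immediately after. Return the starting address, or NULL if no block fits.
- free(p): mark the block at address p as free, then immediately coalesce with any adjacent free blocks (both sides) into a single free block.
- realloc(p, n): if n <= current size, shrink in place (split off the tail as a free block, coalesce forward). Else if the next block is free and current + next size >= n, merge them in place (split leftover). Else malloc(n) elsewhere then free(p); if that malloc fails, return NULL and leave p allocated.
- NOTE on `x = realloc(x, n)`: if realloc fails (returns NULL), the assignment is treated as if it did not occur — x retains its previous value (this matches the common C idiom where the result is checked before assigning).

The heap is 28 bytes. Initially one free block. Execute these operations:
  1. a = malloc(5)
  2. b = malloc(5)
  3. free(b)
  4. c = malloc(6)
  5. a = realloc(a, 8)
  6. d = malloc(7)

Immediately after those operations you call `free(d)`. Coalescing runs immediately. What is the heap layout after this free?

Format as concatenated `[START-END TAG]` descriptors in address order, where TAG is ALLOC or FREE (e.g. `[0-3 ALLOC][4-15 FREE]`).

Op 1: a = malloc(5) -> a = 0; heap: [0-4 ALLOC][5-27 FREE]
Op 2: b = malloc(5) -> b = 5; heap: [0-4 ALLOC][5-9 ALLOC][10-27 FREE]
Op 3: free(b) -> (freed b); heap: [0-4 ALLOC][5-27 FREE]
Op 4: c = malloc(6) -> c = 5; heap: [0-4 ALLOC][5-10 ALLOC][11-27 FREE]
Op 5: a = realloc(a, 8) -> a = 11; heap: [0-4 FREE][5-10 ALLOC][11-18 ALLOC][19-27 FREE]
Op 6: d = malloc(7) -> d = 19; heap: [0-4 FREE][5-10 ALLOC][11-18 ALLOC][19-25 ALLOC][26-27 FREE]
free(d): d = 19 -> block [19-25 ALLOC]; mark free, coalesce with adjacent free neighbors -> [0-4 FREE][5-10 ALLOC][11-18 ALLOC][19-27 FREE]

Answer: [0-4 FREE][5-10 ALLOC][11-18 ALLOC][19-27 FREE]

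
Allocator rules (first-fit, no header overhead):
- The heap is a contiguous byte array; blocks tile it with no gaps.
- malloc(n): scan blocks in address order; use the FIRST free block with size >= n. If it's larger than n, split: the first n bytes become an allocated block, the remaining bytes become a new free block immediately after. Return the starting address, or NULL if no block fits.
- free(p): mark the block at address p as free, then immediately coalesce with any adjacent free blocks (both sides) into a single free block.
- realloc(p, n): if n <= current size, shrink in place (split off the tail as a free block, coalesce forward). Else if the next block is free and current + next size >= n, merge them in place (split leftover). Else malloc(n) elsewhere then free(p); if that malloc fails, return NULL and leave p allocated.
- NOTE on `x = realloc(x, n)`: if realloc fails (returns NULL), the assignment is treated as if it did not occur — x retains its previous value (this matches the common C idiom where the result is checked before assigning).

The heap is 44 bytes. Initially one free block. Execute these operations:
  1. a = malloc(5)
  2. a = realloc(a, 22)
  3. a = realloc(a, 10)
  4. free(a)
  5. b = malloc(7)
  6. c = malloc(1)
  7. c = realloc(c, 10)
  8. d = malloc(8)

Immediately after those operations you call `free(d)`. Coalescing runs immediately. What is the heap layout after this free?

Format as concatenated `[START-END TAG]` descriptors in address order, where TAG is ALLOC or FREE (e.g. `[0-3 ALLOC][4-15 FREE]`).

Answer: [0-6 ALLOC][7-16 ALLOC][17-43 FREE]

Derivation:
Op 1: a = malloc(5) -> a = 0; heap: [0-4 ALLOC][5-43 FREE]
Op 2: a = realloc(a, 22) -> a = 0; heap: [0-21 ALLOC][22-43 FREE]
Op 3: a = realloc(a, 10) -> a = 0; heap: [0-9 ALLOC][10-43 FREE]
Op 4: free(a) -> (freed a); heap: [0-43 FREE]
Op 5: b = malloc(7) -> b = 0; heap: [0-6 ALLOC][7-43 FREE]
Op 6: c = malloc(1) -> c = 7; heap: [0-6 ALLOC][7-7 ALLOC][8-43 FREE]
Op 7: c = realloc(c, 10) -> c = 7; heap: [0-6 ALLOC][7-16 ALLOC][17-43 FREE]
Op 8: d = malloc(8) -> d = 17; heap: [0-6 ALLOC][7-16 ALLOC][17-24 ALLOC][25-43 FREE]
free(d): d = 17 -> block [17-24 ALLOC]; mark free, coalesce with adjacent free neighbors -> [0-6 ALLOC][7-16 ALLOC][17-43 FREE]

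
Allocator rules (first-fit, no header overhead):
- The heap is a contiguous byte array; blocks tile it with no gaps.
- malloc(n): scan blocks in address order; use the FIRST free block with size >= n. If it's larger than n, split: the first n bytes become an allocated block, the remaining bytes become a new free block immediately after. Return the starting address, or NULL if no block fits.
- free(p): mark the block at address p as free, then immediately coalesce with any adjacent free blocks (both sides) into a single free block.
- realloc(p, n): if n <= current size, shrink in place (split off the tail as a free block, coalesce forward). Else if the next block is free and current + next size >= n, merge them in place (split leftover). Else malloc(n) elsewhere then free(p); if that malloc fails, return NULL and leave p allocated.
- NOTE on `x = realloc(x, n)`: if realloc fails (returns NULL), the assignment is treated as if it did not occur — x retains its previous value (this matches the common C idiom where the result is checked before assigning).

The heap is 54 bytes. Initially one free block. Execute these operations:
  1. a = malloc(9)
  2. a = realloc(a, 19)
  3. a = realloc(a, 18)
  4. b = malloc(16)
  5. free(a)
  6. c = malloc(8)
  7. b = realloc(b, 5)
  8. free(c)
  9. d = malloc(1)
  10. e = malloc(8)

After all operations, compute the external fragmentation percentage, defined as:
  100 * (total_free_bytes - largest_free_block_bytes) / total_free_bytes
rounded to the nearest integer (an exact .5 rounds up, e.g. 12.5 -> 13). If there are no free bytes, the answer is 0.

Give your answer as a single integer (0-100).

Op 1: a = malloc(9) -> a = 0; heap: [0-8 ALLOC][9-53 FREE]
Op 2: a = realloc(a, 19) -> a = 0; heap: [0-18 ALLOC][19-53 FREE]
Op 3: a = realloc(a, 18) -> a = 0; heap: [0-17 ALLOC][18-53 FREE]
Op 4: b = malloc(16) -> b = 18; heap: [0-17 ALLOC][18-33 ALLOC][34-53 FREE]
Op 5: free(a) -> (freed a); heap: [0-17 FREE][18-33 ALLOC][34-53 FREE]
Op 6: c = malloc(8) -> c = 0; heap: [0-7 ALLOC][8-17 FREE][18-33 ALLOC][34-53 FREE]
Op 7: b = realloc(b, 5) -> b = 18; heap: [0-7 ALLOC][8-17 FREE][18-22 ALLOC][23-53 FREE]
Op 8: free(c) -> (freed c); heap: [0-17 FREE][18-22 ALLOC][23-53 FREE]
Op 9: d = malloc(1) -> d = 0; heap: [0-0 ALLOC][1-17 FREE][18-22 ALLOC][23-53 FREE]
Op 10: e = malloc(8) -> e = 1; heap: [0-0 ALLOC][1-8 ALLOC][9-17 FREE][18-22 ALLOC][23-53 FREE]
Free blocks: [9 31] total_free=40 largest=31 -> 100*(40-31)/40 = 900/40 = 22.5 -> rounds to 23

Answer: 23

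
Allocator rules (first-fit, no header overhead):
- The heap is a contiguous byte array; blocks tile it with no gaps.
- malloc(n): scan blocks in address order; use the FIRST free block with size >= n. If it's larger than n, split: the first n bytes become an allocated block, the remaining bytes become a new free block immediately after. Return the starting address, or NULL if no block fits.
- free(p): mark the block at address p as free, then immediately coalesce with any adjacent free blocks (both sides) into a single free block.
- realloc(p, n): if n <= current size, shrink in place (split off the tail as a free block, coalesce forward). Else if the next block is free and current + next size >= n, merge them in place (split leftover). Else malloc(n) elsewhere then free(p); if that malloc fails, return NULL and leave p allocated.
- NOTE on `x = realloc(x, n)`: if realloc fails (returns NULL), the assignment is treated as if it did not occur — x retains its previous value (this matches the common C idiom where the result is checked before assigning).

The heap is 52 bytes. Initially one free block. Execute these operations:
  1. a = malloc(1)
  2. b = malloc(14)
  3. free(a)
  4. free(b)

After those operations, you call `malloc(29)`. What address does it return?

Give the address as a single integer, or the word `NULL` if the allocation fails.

Op 1: a = malloc(1) -> a = 0; heap: [0-0 ALLOC][1-51 FREE]
Op 2: b = malloc(14) -> b = 1; heap: [0-0 ALLOC][1-14 ALLOC][15-51 FREE]
Op 3: free(a) -> (freed a); heap: [0-0 FREE][1-14 ALLOC][15-51 FREE]
Op 4: free(b) -> (freed b); heap: [0-51 FREE]
malloc(29): first-fit scan over [0-51 FREE] -> 0

Answer: 0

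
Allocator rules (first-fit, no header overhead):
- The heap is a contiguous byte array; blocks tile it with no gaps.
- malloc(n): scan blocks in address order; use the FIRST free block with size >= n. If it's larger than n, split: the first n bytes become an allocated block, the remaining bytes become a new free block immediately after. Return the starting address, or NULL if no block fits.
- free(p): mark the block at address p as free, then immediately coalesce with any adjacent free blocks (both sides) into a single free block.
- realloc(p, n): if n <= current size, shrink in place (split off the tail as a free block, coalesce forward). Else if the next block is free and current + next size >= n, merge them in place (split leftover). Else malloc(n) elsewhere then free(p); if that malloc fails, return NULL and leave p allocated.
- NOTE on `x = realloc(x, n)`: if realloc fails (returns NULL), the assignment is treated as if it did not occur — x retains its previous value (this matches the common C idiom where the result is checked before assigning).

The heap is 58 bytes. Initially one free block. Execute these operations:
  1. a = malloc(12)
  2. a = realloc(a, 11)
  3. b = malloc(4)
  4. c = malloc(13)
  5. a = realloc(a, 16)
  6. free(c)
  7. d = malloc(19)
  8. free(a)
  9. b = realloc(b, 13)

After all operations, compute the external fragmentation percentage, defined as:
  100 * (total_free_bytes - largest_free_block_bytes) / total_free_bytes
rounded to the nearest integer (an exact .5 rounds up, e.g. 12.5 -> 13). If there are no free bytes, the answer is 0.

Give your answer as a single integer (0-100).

Op 1: a = malloc(12) -> a = 0; heap: [0-11 ALLOC][12-57 FREE]
Op 2: a = realloc(a, 11) -> a = 0; heap: [0-10 ALLOC][11-57 FREE]
Op 3: b = malloc(4) -> b = 11; heap: [0-10 ALLOC][11-14 ALLOC][15-57 FREE]
Op 4: c = malloc(13) -> c = 15; heap: [0-10 ALLOC][11-14 ALLOC][15-27 ALLOC][28-57 FREE]
Op 5: a = realloc(a, 16) -> a = 28; heap: [0-10 FREE][11-14 ALLOC][15-27 ALLOC][28-43 ALLOC][44-57 FREE]
Op 6: free(c) -> (freed c); heap: [0-10 FREE][11-14 ALLOC][15-27 FREE][28-43 ALLOC][44-57 FREE]
Op 7: d = malloc(19) -> d = NULL; heap: [0-10 FREE][11-14 ALLOC][15-27 FREE][28-43 ALLOC][44-57 FREE]
Op 8: free(a) -> (freed a); heap: [0-10 FREE][11-14 ALLOC][15-57 FREE]
Op 9: b = realloc(b, 13) -> b = 11; heap: [0-10 FREE][11-23 ALLOC][24-57 FREE]
Free blocks: [11 34] total_free=45 largest=34 -> 100*(45-34)/45 = 1100/45 ≈ 24.444 -> rounds to 24

Answer: 24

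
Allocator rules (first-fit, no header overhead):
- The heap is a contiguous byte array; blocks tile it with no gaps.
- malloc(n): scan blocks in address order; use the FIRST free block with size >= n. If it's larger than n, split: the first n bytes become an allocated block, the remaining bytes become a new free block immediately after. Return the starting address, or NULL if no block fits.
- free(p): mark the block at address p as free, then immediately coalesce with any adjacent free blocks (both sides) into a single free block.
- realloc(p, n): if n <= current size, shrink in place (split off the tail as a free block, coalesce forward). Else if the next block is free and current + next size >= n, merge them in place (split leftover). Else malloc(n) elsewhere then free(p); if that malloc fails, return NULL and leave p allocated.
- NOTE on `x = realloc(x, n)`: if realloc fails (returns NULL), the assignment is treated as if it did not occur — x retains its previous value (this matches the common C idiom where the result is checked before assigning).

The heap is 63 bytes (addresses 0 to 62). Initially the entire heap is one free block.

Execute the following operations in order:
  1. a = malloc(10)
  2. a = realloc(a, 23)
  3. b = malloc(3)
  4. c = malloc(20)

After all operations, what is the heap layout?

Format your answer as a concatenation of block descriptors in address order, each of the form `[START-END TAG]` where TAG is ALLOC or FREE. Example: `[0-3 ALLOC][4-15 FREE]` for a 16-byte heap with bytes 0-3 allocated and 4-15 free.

Op 1: a = malloc(10) -> a = 0; heap: [0-9 ALLOC][10-62 FREE]
Op 2: a = realloc(a, 23) -> a = 0; heap: [0-22 ALLOC][23-62 FREE]
Op 3: b = malloc(3) -> b = 23; heap: [0-22 ALLOC][23-25 ALLOC][26-62 FREE]
Op 4: c = malloc(20) -> c = 26; heap: [0-22 ALLOC][23-25 ALLOC][26-45 ALLOC][46-62 FREE]

Answer: [0-22 ALLOC][23-25 ALLOC][26-45 ALLOC][46-62 FREE]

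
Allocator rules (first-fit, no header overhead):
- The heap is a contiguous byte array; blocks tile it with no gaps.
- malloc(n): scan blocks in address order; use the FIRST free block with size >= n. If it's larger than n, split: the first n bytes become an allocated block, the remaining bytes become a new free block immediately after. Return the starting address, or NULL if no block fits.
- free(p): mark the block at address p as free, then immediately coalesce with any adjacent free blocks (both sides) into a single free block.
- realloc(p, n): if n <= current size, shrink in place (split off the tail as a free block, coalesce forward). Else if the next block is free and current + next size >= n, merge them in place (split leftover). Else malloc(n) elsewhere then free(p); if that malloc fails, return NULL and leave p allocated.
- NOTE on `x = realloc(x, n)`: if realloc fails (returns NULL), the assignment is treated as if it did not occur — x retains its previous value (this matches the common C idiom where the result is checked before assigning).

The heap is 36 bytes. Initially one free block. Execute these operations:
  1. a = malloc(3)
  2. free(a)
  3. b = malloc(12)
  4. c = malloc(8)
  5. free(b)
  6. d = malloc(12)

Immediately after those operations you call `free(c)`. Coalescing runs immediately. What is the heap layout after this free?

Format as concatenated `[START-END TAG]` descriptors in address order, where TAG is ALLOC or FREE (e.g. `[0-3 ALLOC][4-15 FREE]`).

Answer: [0-11 ALLOC][12-35 FREE]

Derivation:
Op 1: a = malloc(3) -> a = 0; heap: [0-2 ALLOC][3-35 FREE]
Op 2: free(a) -> (freed a); heap: [0-35 FREE]
Op 3: b = malloc(12) -> b = 0; heap: [0-11 ALLOC][12-35 FREE]
Op 4: c = malloc(8) -> c = 12; heap: [0-11 ALLOC][12-19 ALLOC][20-35 FREE]
Op 5: free(b) -> (freed b); heap: [0-11 FREE][12-19 ALLOC][20-35 FREE]
Op 6: d = malloc(12) -> d = 0; heap: [0-11 ALLOC][12-19 ALLOC][20-35 FREE]
free(c): c = 12 -> block [12-19 ALLOC]; mark free, coalesce with adjacent free neighbors -> [0-11 ALLOC][12-35 FREE]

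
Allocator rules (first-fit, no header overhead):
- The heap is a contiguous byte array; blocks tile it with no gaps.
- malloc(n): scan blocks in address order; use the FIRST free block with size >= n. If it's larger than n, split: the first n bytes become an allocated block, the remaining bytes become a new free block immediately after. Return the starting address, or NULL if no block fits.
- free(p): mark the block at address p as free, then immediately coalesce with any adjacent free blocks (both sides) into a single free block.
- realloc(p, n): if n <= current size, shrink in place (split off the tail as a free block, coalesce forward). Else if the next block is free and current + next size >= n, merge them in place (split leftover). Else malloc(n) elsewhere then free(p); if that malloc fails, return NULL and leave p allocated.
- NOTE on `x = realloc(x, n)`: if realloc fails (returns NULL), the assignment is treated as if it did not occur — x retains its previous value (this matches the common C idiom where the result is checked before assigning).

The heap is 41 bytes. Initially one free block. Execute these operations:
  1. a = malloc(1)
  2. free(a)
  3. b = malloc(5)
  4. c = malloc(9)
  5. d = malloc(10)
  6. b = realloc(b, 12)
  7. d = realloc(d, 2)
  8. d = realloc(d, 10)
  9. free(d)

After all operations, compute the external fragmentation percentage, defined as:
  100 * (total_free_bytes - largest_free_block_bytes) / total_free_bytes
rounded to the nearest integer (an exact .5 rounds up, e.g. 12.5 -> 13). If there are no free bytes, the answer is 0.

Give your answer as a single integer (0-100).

Answer: 50

Derivation:
Op 1: a = malloc(1) -> a = 0; heap: [0-0 ALLOC][1-40 FREE]
Op 2: free(a) -> (freed a); heap: [0-40 FREE]
Op 3: b = malloc(5) -> b = 0; heap: [0-4 ALLOC][5-40 FREE]
Op 4: c = malloc(9) -> c = 5; heap: [0-4 ALLOC][5-13 ALLOC][14-40 FREE]
Op 5: d = malloc(10) -> d = 14; heap: [0-4 ALLOC][5-13 ALLOC][14-23 ALLOC][24-40 FREE]
Op 6: b = realloc(b, 12) -> b = 24; heap: [0-4 FREE][5-13 ALLOC][14-23 ALLOC][24-35 ALLOC][36-40 FREE]
Op 7: d = realloc(d, 2) -> d = 14; heap: [0-4 FREE][5-13 ALLOC][14-15 ALLOC][16-23 FREE][24-35 ALLOC][36-40 FREE]
Op 8: d = realloc(d, 10) -> d = 14; heap: [0-4 FREE][5-13 ALLOC][14-23 ALLOC][24-35 ALLOC][36-40 FREE]
Op 9: free(d) -> (freed d); heap: [0-4 FREE][5-13 ALLOC][14-23 FREE][24-35 ALLOC][36-40 FREE]
Free blocks: [5 10 5] total_free=20 largest=10 -> 100*(20-10)/20 = 1000/20 = 50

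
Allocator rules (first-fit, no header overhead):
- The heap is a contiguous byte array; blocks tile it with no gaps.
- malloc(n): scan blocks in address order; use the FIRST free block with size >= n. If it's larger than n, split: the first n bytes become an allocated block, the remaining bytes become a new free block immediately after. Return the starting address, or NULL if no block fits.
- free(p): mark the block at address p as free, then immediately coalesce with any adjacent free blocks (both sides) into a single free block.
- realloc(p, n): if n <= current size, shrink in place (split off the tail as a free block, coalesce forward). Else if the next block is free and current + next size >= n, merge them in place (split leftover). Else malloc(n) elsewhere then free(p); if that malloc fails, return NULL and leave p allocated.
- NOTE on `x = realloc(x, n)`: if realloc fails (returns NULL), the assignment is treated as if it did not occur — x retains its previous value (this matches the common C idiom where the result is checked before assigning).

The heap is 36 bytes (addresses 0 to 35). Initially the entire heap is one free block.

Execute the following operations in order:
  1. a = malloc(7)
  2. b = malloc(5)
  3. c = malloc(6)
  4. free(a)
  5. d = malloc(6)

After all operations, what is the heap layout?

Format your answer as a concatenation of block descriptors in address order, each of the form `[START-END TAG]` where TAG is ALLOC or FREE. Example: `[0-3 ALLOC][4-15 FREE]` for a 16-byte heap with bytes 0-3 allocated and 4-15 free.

Answer: [0-5 ALLOC][6-6 FREE][7-11 ALLOC][12-17 ALLOC][18-35 FREE]

Derivation:
Op 1: a = malloc(7) -> a = 0; heap: [0-6 ALLOC][7-35 FREE]
Op 2: b = malloc(5) -> b = 7; heap: [0-6 ALLOC][7-11 ALLOC][12-35 FREE]
Op 3: c = malloc(6) -> c = 12; heap: [0-6 ALLOC][7-11 ALLOC][12-17 ALLOC][18-35 FREE]
Op 4: free(a) -> (freed a); heap: [0-6 FREE][7-11 ALLOC][12-17 ALLOC][18-35 FREE]
Op 5: d = malloc(6) -> d = 0; heap: [0-5 ALLOC][6-6 FREE][7-11 ALLOC][12-17 ALLOC][18-35 FREE]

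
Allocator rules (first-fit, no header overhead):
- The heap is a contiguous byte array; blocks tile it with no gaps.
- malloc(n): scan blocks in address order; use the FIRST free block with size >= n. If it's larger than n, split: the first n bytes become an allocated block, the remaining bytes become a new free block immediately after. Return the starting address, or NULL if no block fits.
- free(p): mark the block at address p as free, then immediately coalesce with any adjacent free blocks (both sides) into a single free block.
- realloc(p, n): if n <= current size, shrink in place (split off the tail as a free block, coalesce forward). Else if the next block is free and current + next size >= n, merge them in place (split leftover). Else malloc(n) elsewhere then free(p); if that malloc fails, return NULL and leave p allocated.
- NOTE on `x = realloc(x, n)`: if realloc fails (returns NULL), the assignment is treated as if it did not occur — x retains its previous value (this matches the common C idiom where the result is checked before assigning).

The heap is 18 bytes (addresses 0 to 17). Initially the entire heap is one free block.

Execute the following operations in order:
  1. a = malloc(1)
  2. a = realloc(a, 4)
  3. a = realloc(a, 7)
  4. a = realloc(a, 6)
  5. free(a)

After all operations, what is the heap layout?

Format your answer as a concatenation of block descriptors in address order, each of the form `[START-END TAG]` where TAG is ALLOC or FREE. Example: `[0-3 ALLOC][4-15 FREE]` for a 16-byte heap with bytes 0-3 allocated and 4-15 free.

Op 1: a = malloc(1) -> a = 0; heap: [0-0 ALLOC][1-17 FREE]
Op 2: a = realloc(a, 4) -> a = 0; heap: [0-3 ALLOC][4-17 FREE]
Op 3: a = realloc(a, 7) -> a = 0; heap: [0-6 ALLOC][7-17 FREE]
Op 4: a = realloc(a, 6) -> a = 0; heap: [0-5 ALLOC][6-17 FREE]
Op 5: free(a) -> (freed a); heap: [0-17 FREE]

Answer: [0-17 FREE]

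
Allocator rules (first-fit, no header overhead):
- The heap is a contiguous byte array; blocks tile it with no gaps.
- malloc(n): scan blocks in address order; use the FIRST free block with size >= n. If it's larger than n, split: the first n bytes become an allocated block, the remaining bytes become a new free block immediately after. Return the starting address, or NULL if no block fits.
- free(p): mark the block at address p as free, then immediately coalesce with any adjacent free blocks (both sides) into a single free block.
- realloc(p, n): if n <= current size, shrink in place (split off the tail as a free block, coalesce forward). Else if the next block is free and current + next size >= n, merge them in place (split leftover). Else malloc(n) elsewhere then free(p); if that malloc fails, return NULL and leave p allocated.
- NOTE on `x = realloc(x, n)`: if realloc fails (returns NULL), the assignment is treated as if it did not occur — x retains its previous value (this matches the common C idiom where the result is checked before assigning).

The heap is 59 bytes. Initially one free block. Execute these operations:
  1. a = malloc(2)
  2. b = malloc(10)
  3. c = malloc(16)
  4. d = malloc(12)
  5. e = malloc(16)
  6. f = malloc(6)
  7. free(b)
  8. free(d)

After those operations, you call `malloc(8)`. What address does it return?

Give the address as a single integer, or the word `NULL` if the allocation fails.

Op 1: a = malloc(2) -> a = 0; heap: [0-1 ALLOC][2-58 FREE]
Op 2: b = malloc(10) -> b = 2; heap: [0-1 ALLOC][2-11 ALLOC][12-58 FREE]
Op 3: c = malloc(16) -> c = 12; heap: [0-1 ALLOC][2-11 ALLOC][12-27 ALLOC][28-58 FREE]
Op 4: d = malloc(12) -> d = 28; heap: [0-1 ALLOC][2-11 ALLOC][12-27 ALLOC][28-39 ALLOC][40-58 FREE]
Op 5: e = malloc(16) -> e = 40; heap: [0-1 ALLOC][2-11 ALLOC][12-27 ALLOC][28-39 ALLOC][40-55 ALLOC][56-58 FREE]
Op 6: f = malloc(6) -> f = NULL; heap: [0-1 ALLOC][2-11 ALLOC][12-27 ALLOC][28-39 ALLOC][40-55 ALLOC][56-58 FREE]
Op 7: free(b) -> (freed b); heap: [0-1 ALLOC][2-11 FREE][12-27 ALLOC][28-39 ALLOC][40-55 ALLOC][56-58 FREE]
Op 8: free(d) -> (freed d); heap: [0-1 ALLOC][2-11 FREE][12-27 ALLOC][28-39 FREE][40-55 ALLOC][56-58 FREE]
malloc(8): first-fit scan over [0-1 ALLOC][2-11 FREE][12-27 ALLOC][28-39 FREE][40-55 ALLOC][56-58 FREE] -> 2

Answer: 2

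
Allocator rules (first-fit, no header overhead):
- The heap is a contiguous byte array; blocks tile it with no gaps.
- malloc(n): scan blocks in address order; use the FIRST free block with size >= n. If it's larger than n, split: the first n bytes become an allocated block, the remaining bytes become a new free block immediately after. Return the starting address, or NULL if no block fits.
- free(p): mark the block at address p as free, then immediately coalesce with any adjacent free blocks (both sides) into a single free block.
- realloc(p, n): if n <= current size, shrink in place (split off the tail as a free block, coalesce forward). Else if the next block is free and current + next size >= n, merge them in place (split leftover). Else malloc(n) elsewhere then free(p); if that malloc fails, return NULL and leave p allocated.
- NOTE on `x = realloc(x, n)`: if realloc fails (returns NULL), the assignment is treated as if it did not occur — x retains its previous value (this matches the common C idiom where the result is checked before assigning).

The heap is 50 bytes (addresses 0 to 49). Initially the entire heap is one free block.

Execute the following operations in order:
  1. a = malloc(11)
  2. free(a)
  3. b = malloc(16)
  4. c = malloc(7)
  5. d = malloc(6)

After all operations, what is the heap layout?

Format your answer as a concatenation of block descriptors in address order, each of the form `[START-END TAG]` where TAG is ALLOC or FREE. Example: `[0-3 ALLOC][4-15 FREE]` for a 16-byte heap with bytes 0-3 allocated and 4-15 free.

Op 1: a = malloc(11) -> a = 0; heap: [0-10 ALLOC][11-49 FREE]
Op 2: free(a) -> (freed a); heap: [0-49 FREE]
Op 3: b = malloc(16) -> b = 0; heap: [0-15 ALLOC][16-49 FREE]
Op 4: c = malloc(7) -> c = 16; heap: [0-15 ALLOC][16-22 ALLOC][23-49 FREE]
Op 5: d = malloc(6) -> d = 23; heap: [0-15 ALLOC][16-22 ALLOC][23-28 ALLOC][29-49 FREE]

Answer: [0-15 ALLOC][16-22 ALLOC][23-28 ALLOC][29-49 FREE]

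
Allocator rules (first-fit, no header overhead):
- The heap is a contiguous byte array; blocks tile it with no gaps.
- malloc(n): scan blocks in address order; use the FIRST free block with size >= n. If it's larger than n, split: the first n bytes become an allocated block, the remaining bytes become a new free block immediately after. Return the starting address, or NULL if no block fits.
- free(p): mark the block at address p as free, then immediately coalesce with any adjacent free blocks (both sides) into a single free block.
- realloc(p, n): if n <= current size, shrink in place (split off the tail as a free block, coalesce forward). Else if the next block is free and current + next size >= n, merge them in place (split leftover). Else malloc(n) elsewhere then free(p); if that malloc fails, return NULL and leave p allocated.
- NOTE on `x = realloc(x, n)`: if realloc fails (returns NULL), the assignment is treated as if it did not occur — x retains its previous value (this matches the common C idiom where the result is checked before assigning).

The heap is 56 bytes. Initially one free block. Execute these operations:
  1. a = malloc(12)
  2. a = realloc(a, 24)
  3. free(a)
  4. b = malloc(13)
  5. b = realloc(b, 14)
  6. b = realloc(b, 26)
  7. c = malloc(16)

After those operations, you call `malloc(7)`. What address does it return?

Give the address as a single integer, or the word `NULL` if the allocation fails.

Op 1: a = malloc(12) -> a = 0; heap: [0-11 ALLOC][12-55 FREE]
Op 2: a = realloc(a, 24) -> a = 0; heap: [0-23 ALLOC][24-55 FREE]
Op 3: free(a) -> (freed a); heap: [0-55 FREE]
Op 4: b = malloc(13) -> b = 0; heap: [0-12 ALLOC][13-55 FREE]
Op 5: b = realloc(b, 14) -> b = 0; heap: [0-13 ALLOC][14-55 FREE]
Op 6: b = realloc(b, 26) -> b = 0; heap: [0-25 ALLOC][26-55 FREE]
Op 7: c = malloc(16) -> c = 26; heap: [0-25 ALLOC][26-41 ALLOC][42-55 FREE]
malloc(7): first-fit scan over [0-25 ALLOC][26-41 ALLOC][42-55 FREE] -> 42

Answer: 42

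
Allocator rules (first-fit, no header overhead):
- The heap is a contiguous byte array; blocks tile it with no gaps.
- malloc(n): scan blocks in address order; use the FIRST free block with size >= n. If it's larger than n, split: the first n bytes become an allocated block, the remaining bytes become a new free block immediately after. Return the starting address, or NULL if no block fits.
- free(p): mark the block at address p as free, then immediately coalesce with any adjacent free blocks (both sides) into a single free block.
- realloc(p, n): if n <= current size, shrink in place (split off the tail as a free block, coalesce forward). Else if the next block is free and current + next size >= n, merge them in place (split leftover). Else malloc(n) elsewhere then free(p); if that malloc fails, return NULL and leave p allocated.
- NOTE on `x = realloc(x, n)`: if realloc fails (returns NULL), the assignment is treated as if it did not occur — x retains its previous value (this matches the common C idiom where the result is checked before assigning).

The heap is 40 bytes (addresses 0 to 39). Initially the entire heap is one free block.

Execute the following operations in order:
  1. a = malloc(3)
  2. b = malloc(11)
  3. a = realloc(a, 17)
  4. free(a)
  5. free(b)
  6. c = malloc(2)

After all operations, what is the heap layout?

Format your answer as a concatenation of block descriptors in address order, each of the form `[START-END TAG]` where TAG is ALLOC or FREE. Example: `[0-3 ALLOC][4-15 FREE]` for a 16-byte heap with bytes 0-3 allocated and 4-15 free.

Op 1: a = malloc(3) -> a = 0; heap: [0-2 ALLOC][3-39 FREE]
Op 2: b = malloc(11) -> b = 3; heap: [0-2 ALLOC][3-13 ALLOC][14-39 FREE]
Op 3: a = realloc(a, 17) -> a = 14; heap: [0-2 FREE][3-13 ALLOC][14-30 ALLOC][31-39 FREE]
Op 4: free(a) -> (freed a); heap: [0-2 FREE][3-13 ALLOC][14-39 FREE]
Op 5: free(b) -> (freed b); heap: [0-39 FREE]
Op 6: c = malloc(2) -> c = 0; heap: [0-1 ALLOC][2-39 FREE]

Answer: [0-1 ALLOC][2-39 FREE]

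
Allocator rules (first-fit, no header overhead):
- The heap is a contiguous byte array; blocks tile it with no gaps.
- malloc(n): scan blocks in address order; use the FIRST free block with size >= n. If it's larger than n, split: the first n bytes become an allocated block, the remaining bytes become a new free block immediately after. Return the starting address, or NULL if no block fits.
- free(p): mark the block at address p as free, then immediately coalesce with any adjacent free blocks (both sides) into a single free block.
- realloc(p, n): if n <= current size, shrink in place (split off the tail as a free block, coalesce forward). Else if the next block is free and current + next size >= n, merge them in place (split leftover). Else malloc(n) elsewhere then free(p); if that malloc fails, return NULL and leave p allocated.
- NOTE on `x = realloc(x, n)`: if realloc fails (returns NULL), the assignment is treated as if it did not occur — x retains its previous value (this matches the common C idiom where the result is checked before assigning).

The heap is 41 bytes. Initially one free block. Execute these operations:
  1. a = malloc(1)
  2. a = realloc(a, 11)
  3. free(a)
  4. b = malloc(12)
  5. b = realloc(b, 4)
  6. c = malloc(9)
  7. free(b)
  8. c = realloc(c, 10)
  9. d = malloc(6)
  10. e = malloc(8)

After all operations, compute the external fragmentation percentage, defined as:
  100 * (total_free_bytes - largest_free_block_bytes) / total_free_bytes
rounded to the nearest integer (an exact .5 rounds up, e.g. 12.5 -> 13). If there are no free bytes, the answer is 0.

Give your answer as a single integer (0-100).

Op 1: a = malloc(1) -> a = 0; heap: [0-0 ALLOC][1-40 FREE]
Op 2: a = realloc(a, 11) -> a = 0; heap: [0-10 ALLOC][11-40 FREE]
Op 3: free(a) -> (freed a); heap: [0-40 FREE]
Op 4: b = malloc(12) -> b = 0; heap: [0-11 ALLOC][12-40 FREE]
Op 5: b = realloc(b, 4) -> b = 0; heap: [0-3 ALLOC][4-40 FREE]
Op 6: c = malloc(9) -> c = 4; heap: [0-3 ALLOC][4-12 ALLOC][13-40 FREE]
Op 7: free(b) -> (freed b); heap: [0-3 FREE][4-12 ALLOC][13-40 FREE]
Op 8: c = realloc(c, 10) -> c = 4; heap: [0-3 FREE][4-13 ALLOC][14-40 FREE]
Op 9: d = malloc(6) -> d = 14; heap: [0-3 FREE][4-13 ALLOC][14-19 ALLOC][20-40 FREE]
Op 10: e = malloc(8) -> e = 20; heap: [0-3 FREE][4-13 ALLOC][14-19 ALLOC][20-27 ALLOC][28-40 FREE]
Free blocks: [4 13] total_free=17 largest=13 -> 100*(17-13)/17 = 400/17 ≈ 23.529 -> rounds to 24

Answer: 24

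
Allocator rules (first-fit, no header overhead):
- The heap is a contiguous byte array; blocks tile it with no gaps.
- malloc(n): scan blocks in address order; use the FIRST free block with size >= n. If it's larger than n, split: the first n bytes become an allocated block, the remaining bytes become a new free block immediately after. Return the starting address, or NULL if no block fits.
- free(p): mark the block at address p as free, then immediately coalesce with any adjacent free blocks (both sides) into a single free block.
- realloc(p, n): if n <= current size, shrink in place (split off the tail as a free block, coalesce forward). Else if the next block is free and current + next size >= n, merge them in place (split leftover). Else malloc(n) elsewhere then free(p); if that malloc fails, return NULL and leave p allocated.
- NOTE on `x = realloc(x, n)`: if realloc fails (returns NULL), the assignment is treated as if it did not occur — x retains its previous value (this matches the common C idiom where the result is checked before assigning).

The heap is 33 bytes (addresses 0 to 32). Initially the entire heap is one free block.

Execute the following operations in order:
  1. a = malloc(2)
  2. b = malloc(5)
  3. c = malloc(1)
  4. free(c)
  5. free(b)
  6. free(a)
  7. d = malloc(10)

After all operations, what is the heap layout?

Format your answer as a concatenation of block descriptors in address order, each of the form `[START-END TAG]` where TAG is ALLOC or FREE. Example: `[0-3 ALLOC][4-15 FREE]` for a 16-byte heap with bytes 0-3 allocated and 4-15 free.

Op 1: a = malloc(2) -> a = 0; heap: [0-1 ALLOC][2-32 FREE]
Op 2: b = malloc(5) -> b = 2; heap: [0-1 ALLOC][2-6 ALLOC][7-32 FREE]
Op 3: c = malloc(1) -> c = 7; heap: [0-1 ALLOC][2-6 ALLOC][7-7 ALLOC][8-32 FREE]
Op 4: free(c) -> (freed c); heap: [0-1 ALLOC][2-6 ALLOC][7-32 FREE]
Op 5: free(b) -> (freed b); heap: [0-1 ALLOC][2-32 FREE]
Op 6: free(a) -> (freed a); heap: [0-32 FREE]
Op 7: d = malloc(10) -> d = 0; heap: [0-9 ALLOC][10-32 FREE]

Answer: [0-9 ALLOC][10-32 FREE]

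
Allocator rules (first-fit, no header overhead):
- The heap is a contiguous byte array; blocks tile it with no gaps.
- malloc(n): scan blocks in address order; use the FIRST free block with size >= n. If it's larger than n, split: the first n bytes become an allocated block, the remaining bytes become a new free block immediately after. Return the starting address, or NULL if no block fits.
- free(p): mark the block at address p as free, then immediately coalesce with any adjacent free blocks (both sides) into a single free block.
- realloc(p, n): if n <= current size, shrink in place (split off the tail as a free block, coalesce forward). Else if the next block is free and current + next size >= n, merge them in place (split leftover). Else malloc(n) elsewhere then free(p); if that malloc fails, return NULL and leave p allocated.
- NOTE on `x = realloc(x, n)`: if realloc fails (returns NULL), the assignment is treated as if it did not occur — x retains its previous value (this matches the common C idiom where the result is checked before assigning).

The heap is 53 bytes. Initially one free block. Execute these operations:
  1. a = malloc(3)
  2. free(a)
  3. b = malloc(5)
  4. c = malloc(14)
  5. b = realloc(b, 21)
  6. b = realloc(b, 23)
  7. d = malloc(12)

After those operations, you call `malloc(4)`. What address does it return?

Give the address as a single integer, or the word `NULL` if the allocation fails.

Answer: 0

Derivation:
Op 1: a = malloc(3) -> a = 0; heap: [0-2 ALLOC][3-52 FREE]
Op 2: free(a) -> (freed a); heap: [0-52 FREE]
Op 3: b = malloc(5) -> b = 0; heap: [0-4 ALLOC][5-52 FREE]
Op 4: c = malloc(14) -> c = 5; heap: [0-4 ALLOC][5-18 ALLOC][19-52 FREE]
Op 5: b = realloc(b, 21) -> b = 19; heap: [0-4 FREE][5-18 ALLOC][19-39 ALLOC][40-52 FREE]
Op 6: b = realloc(b, 23) -> b = 19; heap: [0-4 FREE][5-18 ALLOC][19-41 ALLOC][42-52 FREE]
Op 7: d = malloc(12) -> d = NULL; heap: [0-4 FREE][5-18 ALLOC][19-41 ALLOC][42-52 FREE]
malloc(4): first-fit scan over [0-4 FREE][5-18 ALLOC][19-41 ALLOC][42-52 FREE] -> 0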